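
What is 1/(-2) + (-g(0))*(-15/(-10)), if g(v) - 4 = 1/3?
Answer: -7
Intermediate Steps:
g(v) = 13/3 (g(v) = 4 + 1/3 = 4 + ⅓ = 13/3)
1/(-2) + (-g(0))*(-15/(-10)) = 1/(-2) + (-1*13/3)*(-15/(-10)) = -½ - (-65)*(-1)/10 = -½ - 13/3*3/2 = -½ - 13/2 = -7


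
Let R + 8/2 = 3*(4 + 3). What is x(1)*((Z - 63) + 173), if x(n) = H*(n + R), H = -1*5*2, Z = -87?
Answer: -4140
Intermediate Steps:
R = 17 (R = -4 + 3*(4 + 3) = -4 + 3*7 = -4 + 21 = 17)
H = -10 (H = -5*2 = -10)
x(n) = -170 - 10*n (x(n) = -10*(n + 17) = -10*(17 + n) = -170 - 10*n)
x(1)*((Z - 63) + 173) = (-170 - 10*1)*((-87 - 63) + 173) = (-170 - 10)*(-150 + 173) = -180*23 = -4140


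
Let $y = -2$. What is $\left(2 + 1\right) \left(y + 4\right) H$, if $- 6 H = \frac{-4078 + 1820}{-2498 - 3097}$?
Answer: $- \frac{2258}{5595} \approx -0.40357$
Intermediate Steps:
$H = - \frac{1129}{16785}$ ($H = - \frac{\left(-4078 + 1820\right) \frac{1}{-2498 - 3097}}{6} = - \frac{\left(-2258\right) \frac{1}{-5595}}{6} = - \frac{\left(-2258\right) \left(- \frac{1}{5595}\right)}{6} = \left(- \frac{1}{6}\right) \frac{2258}{5595} = - \frac{1129}{16785} \approx -0.067262$)
$\left(2 + 1\right) \left(y + 4\right) H = \left(2 + 1\right) \left(-2 + 4\right) \left(- \frac{1129}{16785}\right) = 3 \cdot 2 \left(- \frac{1129}{16785}\right) = 6 \left(- \frac{1129}{16785}\right) = - \frac{2258}{5595}$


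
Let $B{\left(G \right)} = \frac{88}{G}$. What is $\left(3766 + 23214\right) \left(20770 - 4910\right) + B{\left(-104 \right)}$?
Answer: $\frac{5562736389}{13} \approx 4.279 \cdot 10^{8}$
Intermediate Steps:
$\left(3766 + 23214\right) \left(20770 - 4910\right) + B{\left(-104 \right)} = \left(3766 + 23214\right) \left(20770 - 4910\right) + \frac{88}{-104} = 26980 \cdot 15860 + 88 \left(- \frac{1}{104}\right) = 427902800 - \frac{11}{13} = \frac{5562736389}{13}$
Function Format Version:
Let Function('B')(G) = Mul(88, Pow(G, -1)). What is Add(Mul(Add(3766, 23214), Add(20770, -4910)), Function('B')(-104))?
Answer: Rational(5562736389, 13) ≈ 4.2790e+8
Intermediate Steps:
Add(Mul(Add(3766, 23214), Add(20770, -4910)), Function('B')(-104)) = Add(Mul(Add(3766, 23214), Add(20770, -4910)), Mul(88, Pow(-104, -1))) = Add(Mul(26980, 15860), Mul(88, Rational(-1, 104))) = Add(427902800, Rational(-11, 13)) = Rational(5562736389, 13)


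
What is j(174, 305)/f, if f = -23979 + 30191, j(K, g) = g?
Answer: 305/6212 ≈ 0.049098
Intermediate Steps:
f = 6212
j(174, 305)/f = 305/6212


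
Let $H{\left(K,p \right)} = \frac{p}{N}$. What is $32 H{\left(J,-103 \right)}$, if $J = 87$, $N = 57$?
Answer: $- \frac{3296}{57} \approx -57.825$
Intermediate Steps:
$H{\left(K,p \right)} = \frac{p}{57}$
$32 H{\left(J,-103 \right)} = 32 \cdot \frac{1}{57} \left(-103\right) = 32 \left(- \frac{103}{57}\right) = - \frac{3296}{57}$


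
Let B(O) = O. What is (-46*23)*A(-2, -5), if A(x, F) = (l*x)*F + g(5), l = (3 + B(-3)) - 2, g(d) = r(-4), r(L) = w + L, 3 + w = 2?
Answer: 26450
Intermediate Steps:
w = -1 (w = -3 + 2 = -1)
r(L) = -1 + L
g(d) = -5 (g(d) = -1 - 4 = -5)
l = -2 (l = (3 - 3) - 2 = 0 - 2 = -2)
A(x, F) = -5 - 2*F*x (A(x, F) = (-2*x)*F - 5 = -2*F*x - 5 = -5 - 2*F*x)
(-46*23)*A(-2, -5) = (-46*23)*(-5 - 2*(-5)*(-2)) = -1058*(-5 - 20) = -1058*(-25) = 26450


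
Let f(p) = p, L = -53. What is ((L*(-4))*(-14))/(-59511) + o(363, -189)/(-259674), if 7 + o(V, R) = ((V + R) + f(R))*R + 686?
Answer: 93598463/2575576569 ≈ 0.036341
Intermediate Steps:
o(V, R) = 679 + R*(V + 2*R) (o(V, R) = -7 + (((V + R) + R)*R + 686) = -7 + (((R + V) + R)*R + 686) = -7 + ((V + 2*R)*R + 686) = -7 + (R*(V + 2*R) + 686) = -7 + (686 + R*(V + 2*R)) = 679 + R*(V + 2*R))
((L*(-4))*(-14))/(-59511) + o(363, -189)/(-259674) = (-53*(-4)*(-14))/(-59511) + (679 + 2*(-189)² - 189*363)/(-259674) = (212*(-14))*(-1/59511) + (679 + 2*35721 - 68607)*(-1/259674) = -2968*(-1/59511) + (679 + 71442 - 68607)*(-1/259674) = 2968/59511 + 3514*(-1/259674) = 2968/59511 - 1757/129837 = 93598463/2575576569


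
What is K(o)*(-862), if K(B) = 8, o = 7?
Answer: -6896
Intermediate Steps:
K(o)*(-862) = 8*(-862) = -6896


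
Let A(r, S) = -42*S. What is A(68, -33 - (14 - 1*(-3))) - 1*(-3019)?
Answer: 5119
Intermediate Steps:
A(68, -33 - (14 - 1*(-3))) - 1*(-3019) = -42*(-33 - (14 - 1*(-3))) - 1*(-3019) = -42*(-33 - (14 + 3)) + 3019 = -42*(-33 - 1*17) + 3019 = -42*(-33 - 17) + 3019 = -42*(-50) + 3019 = 2100 + 3019 = 5119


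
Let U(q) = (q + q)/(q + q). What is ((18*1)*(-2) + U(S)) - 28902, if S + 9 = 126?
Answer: -28937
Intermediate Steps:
S = 117 (S = -9 + 126 = 117)
U(q) = 1 (U(q) = (2*q)/((2*q)) = (2*q)*(1/(2*q)) = 1)
((18*1)*(-2) + U(S)) - 28902 = ((18*1)*(-2) + 1) - 28902 = (18*(-2) + 1) - 28902 = (-36 + 1) - 28902 = -35 - 28902 = -28937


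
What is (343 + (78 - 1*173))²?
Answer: 61504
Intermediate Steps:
(343 + (78 - 1*173))² = (343 + (78 - 173))² = (343 - 95)² = 248² = 61504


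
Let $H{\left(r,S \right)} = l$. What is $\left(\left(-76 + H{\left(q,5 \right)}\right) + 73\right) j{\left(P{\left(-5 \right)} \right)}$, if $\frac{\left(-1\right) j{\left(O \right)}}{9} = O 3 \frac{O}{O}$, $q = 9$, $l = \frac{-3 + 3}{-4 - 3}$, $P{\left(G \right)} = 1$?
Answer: $81$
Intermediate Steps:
$l = 0$ ($l = \frac{0}{-7} = 0 \left(- \frac{1}{7}\right) = 0$)
$j{\left(O \right)} = - 27 O$ ($j{\left(O \right)} = - 9 O 3 \frac{O}{O} = - 9 \cdot 3 O 1 = - 9 \cdot 3 O = - 27 O$)
$H{\left(r,S \right)} = 0$
$\left(\left(-76 + H{\left(q,5 \right)}\right) + 73\right) j{\left(P{\left(-5 \right)} \right)} = \left(\left(-76 + 0\right) + 73\right) \left(\left(-27\right) 1\right) = \left(-76 + 73\right) \left(-27\right) = \left(-3\right) \left(-27\right) = 81$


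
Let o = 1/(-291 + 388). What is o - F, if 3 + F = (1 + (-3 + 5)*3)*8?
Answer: -5140/97 ≈ -52.990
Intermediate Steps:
F = 53 (F = -3 + (1 + (-3 + 5)*3)*8 = -3 + (1 + 2*3)*8 = -3 + (1 + 6)*8 = -3 + 7*8 = -3 + 56 = 53)
o = 1/97 ≈ 0.010309
o - F = 1/97 - 1*53 = 1/97 - 53 = -5140/97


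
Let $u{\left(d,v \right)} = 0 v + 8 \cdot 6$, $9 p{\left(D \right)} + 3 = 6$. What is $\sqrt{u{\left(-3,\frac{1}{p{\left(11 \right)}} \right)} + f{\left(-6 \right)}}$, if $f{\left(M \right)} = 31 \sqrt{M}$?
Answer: $\sqrt{48 + 31 i \sqrt{6}} \approx 8.3016 + 4.5735 i$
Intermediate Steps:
$p{\left(D \right)} = \frac{1}{3}$ ($p{\left(D \right)} = - \frac{1}{3} + \frac{1}{9} \cdot 6 = - \frac{1}{3} + \frac{2}{3} = \frac{1}{3}$)
$u{\left(d,v \right)} = 48$ ($u{\left(d,v \right)} = 0 + 48 = 48$)
$\sqrt{u{\left(-3,\frac{1}{p{\left(11 \right)}} \right)} + f{\left(-6 \right)}} = \sqrt{48 + 31 \sqrt{-6}} = \sqrt{48 + 31 i \sqrt{6}}$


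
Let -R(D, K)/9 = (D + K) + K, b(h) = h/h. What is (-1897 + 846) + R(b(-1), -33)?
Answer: -466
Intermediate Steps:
b(h) = 1
R(D, K) = -18*K - 9*D (R(D, K) = -9*((D + K) + K) = -9*(D + 2*K) = -18*K - 9*D)
(-1897 + 846) + R(b(-1), -33) = (-1897 + 846) + (-18*(-33) - 9*1) = -1051 + (594 - 9) = -1051 + 585 = -466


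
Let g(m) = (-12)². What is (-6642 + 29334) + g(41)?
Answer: 22836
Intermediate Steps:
g(m) = 144
(-6642 + 29334) + g(41) = (-6642 + 29334) + 144 = 22692 + 144 = 22836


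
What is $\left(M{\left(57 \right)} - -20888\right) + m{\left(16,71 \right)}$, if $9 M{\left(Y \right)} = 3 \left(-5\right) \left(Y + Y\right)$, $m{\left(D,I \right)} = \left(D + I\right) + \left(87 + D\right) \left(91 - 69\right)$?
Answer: $23051$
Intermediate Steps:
$m{\left(D,I \right)} = 1914 + I + 23 D$ ($m{\left(D,I \right)} = \left(D + I\right) + \left(87 + D\right) 22 = \left(D + I\right) + \left(1914 + 22 D\right) = 1914 + I + 23 D$)
$M{\left(Y \right)} = - \frac{10 Y}{3}$ ($M{\left(Y \right)} = \frac{3 \left(-5\right) \left(Y + Y\right)}{9} = \frac{\left(-15\right) 2 Y}{9} = \frac{\left(-30\right) Y}{9} = - \frac{10 Y}{3}$)
$\left(M{\left(57 \right)} - -20888\right) + m{\left(16,71 \right)} = \left(\left(- \frac{10}{3}\right) 57 - -20888\right) + \left(1914 + 71 + 23 \cdot 16\right) = \left(-190 + 20888\right) + \left(1914 + 71 + 368\right) = 20698 + 2353 = 23051$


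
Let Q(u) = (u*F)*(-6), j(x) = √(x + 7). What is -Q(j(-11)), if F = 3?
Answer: 36*I ≈ 36.0*I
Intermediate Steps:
j(x) = √(7 + x)
Q(u) = -18*u (Q(u) = (u*3)*(-6) = (3*u)*(-6) = -18*u)
-Q(j(-11)) = -(-18)*√(7 - 11) = -(-18)*√(-4) = -(-18)*2*I = -(-36)*I = 36*I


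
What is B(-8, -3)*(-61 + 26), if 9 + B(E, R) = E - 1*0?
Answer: 595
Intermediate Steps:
B(E, R) = -9 + E (B(E, R) = -9 + (E - 1*0) = -9 + (E + 0) = -9 + E)
B(-8, -3)*(-61 + 26) = (-9 - 8)*(-61 + 26) = -17*(-35) = 595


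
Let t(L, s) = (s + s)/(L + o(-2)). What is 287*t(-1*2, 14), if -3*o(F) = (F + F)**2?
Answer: -12054/11 ≈ -1095.8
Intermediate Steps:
o(F) = -4*F**2/3 (o(F) = -(F + F)**2/3 = -4*F**2/3)
t(L, s) = 2*s/(-16/3 + L) (t(L, s) = (s + s)/(L - 4/3*(-2)**2) = (2*s)/(L - 4/3*4) = (2*s)/(L - 16/3) = (2*s)/(-16/3 + L) = 2*s/(-16/3 + L))
287*t(-1*2, 14) = 287*(6*14/(-16 + 3*(-1*2))) = 287*(6*14/(-16 + 3*(-2))) = 287*(6*14/(-16 - 6)) = 287*(6*14/(-22)) = 287*(6*14*(-1/22)) = 287*(-42/11) = -12054/11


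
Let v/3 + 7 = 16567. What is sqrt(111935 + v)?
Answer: sqrt(161615) ≈ 402.01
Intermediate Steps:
v = 49680 (v = -21 + 3*16567 = -21 + 49701 = 49680)
sqrt(111935 + v) = sqrt(111935 + 49680) = sqrt(161615)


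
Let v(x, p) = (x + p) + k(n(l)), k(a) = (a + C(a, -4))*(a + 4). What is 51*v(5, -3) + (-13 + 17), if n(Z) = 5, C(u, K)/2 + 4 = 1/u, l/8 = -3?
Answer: -5437/5 ≈ -1087.4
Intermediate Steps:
l = -24 (l = 8*(-3) = -24)
C(u, K) = -8 + 2/u
k(a) = (4 + a)*(-8 + a + 2/a) (k(a) = (a + (-8 + 2/a))*(a + 4) = (-8 + a + 2/a)*(4 + a) = (4 + a)*(-8 + a + 2/a))
v(x, p) = -117/5 + p + x (v(x, p) = (x + p) + (-30 + 5**2 - 4*5 + 8/5) = (p + x) + (-30 + 25 - 20 + 8*(1/5)) = (p + x) + (-30 + 25 - 20 + 8/5) = (p + x) - 117/5 = -117/5 + p + x)
51*v(5, -3) + (-13 + 17) = 51*(-117/5 - 3 + 5) + (-13 + 17) = 51*(-107/5) + 4 = -5457/5 + 4 = -5437/5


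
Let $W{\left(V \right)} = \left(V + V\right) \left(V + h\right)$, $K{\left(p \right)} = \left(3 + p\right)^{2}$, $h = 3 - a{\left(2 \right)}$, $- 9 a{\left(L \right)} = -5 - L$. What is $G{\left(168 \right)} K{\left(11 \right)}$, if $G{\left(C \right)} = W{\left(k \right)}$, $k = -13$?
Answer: $\frac{494312}{9} \approx 54924.0$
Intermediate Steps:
$a{\left(L \right)} = \frac{5}{9} + \frac{L}{9}$ ($a{\left(L \right)} = - \frac{-5 - L}{9} = \frac{5}{9} + \frac{L}{9}$)
$h = \frac{20}{9}$ ($h = 3 - \left(\frac{5}{9} + \frac{1}{9} \cdot 2\right) = 3 - \left(\frac{5}{9} + \frac{2}{9}\right) = 3 - \frac{7}{9} = \frac{20}{9} \approx 2.2222$)
$W{\left(V \right)} = 2 V \left(\frac{20}{9} + V\right)$ ($W{\left(V \right)} = \left(V + V\right) \left(V + \frac{20}{9}\right) = 2 V \left(\frac{20}{9} + V\right)$)
$G{\left(C \right)} = \frac{2522}{9}$ ($G{\left(C \right)} = \frac{2}{9} \left(-13\right) \left(20 + 9 \left(-13\right)\right) = \frac{2}{9} \left(-13\right) \left(20 - 117\right) = \frac{2}{9} \left(-13\right) \left(-97\right) = \frac{2522}{9}$)
$G{\left(168 \right)} K{\left(11 \right)} = \frac{2522 \left(3 + 11\right)^{2}}{9} = \frac{2522 \cdot 14^{2}}{9} = \frac{2522}{9} \cdot 196 = \frac{494312}{9}$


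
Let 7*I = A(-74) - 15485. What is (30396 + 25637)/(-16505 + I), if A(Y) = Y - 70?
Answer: -392231/131164 ≈ -2.9904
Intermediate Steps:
A(Y) = -70 + Y
I = -15629/7 (I = ((-70 - 74) - 15485)/7 = (-144 - 15485)/7 = (1/7)*(-15629) = -15629/7 ≈ -2232.7)
(30396 + 25637)/(-16505 + I) = (30396 + 25637)/(-16505 - 15629/7) = 56033/(-131164/7) = 56033*(-7/131164) = -392231/131164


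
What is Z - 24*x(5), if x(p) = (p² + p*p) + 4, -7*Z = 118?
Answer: -9190/7 ≈ -1312.9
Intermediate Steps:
Z = -118/7 (Z = -⅐*118 = -118/7 ≈ -16.857)
x(p) = 4 + 2*p² (x(p) = (p² + p²) + 4 = 2*p² + 4 = 4 + 2*p²)
Z - 24*x(5) = -118/7 - 24*(4 + 2*5²) = -118/7 - 24*(4 + 2*25) = -118/7 - 24*(4 + 50) = -118/7 - 24*54 = -118/7 - 1296 = -9190/7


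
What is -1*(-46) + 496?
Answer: 542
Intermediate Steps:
-1*(-46) + 496 = 46 + 496 = 542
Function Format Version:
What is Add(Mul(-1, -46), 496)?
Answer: 542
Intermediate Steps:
Add(Mul(-1, -46), 496) = Add(46, 496) = 542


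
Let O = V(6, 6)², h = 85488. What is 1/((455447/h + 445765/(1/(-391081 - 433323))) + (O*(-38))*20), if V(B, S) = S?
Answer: -85488/31416025847737513 ≈ -2.7212e-12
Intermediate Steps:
O = 36 (O = 6² = 36)
1/((455447/h + 445765/(1/(-391081 - 433323))) + (O*(-38))*20) = 1/((455447/85488 + 445765/(1/(-391081 - 433323))) + (36*(-38))*20) = 1/((455447*(1/85488) + 445765/(1/(-824404))) - 1368*20) = 1/((455447/85488 + 445765/(-1/824404)) - 27360) = 1/((455447/85488 + 445765*(-824404)) - 27360) = 1/((455447/85488 - 367490449060) - 27360) = 1/(-31416023508785833/85488 - 27360) = 1/(-31416025847737513/85488) = -85488/31416025847737513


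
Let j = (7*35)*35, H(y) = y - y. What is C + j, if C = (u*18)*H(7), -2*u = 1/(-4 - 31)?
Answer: 8575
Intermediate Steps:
H(y) = 0
u = 1/70 (u = -1/(2*(-4 - 31)) = -½/(-35) = -½*(-1/35) = 1/70 ≈ 0.014286)
C = 0 (C = ((1/70)*18)*0 = (9/35)*0 = 0)
j = 8575 (j = 245*35 = 8575)
C + j = 0 + 8575 = 8575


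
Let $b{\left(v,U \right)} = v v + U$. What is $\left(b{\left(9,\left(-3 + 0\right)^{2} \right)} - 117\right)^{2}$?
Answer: $729$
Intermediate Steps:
$b{\left(v,U \right)} = U + v^{2}$ ($b{\left(v,U \right)} = v^{2} + U = U + v^{2}$)
$\left(b{\left(9,\left(-3 + 0\right)^{2} \right)} - 117\right)^{2} = \left(\left(\left(-3 + 0\right)^{2} + 9^{2}\right) - 117\right)^{2} = \left(\left(\left(-3\right)^{2} + 81\right) - 117\right)^{2} = \left(\left(9 + 81\right) - 117\right)^{2} = \left(90 - 117\right)^{2} = \left(-27\right)^{2} = 729$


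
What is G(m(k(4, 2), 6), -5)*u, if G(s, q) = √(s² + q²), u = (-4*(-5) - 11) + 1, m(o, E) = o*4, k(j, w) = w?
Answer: 10*√89 ≈ 94.340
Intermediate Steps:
m(o, E) = 4*o
u = 10 (u = (20 - 11) + 1 = 9 + 1 = 10)
G(s, q) = √(q² + s²)
G(m(k(4, 2), 6), -5)*u = √((-5)² + (4*2)²)*10 = √(25 + 8²)*10 = √(25 + 64)*10 = √89*10 = 10*√89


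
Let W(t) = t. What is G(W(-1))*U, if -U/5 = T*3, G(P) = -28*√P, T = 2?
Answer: 840*I ≈ 840.0*I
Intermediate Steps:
U = -30 (U = -10*3 = -5*6 = -30)
G(W(-1))*U = -28*I*(-30) = 840*I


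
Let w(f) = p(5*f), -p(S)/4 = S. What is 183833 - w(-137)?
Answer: 181093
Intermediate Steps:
p(S) = -4*S
w(f) = -20*f
183833 - w(-137) = 183833 - (-20)*(-137) = 183833 - 1*2740 = 183833 - 2740 = 181093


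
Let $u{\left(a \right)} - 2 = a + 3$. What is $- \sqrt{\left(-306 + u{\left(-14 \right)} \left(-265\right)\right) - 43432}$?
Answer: $- i \sqrt{41353} \approx - 203.35 i$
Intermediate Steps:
$u{\left(a \right)} = 5 + a$ ($u{\left(a \right)} = 2 + \left(a + 3\right) = 2 + \left(3 + a\right) = 5 + a$)
$- \sqrt{\left(-306 + u{\left(-14 \right)} \left(-265\right)\right) - 43432} = - \sqrt{\left(-306 + \left(5 - 14\right) \left(-265\right)\right) - 43432} = - \sqrt{\left(-306 - -2385\right) - 43432} = - \sqrt{\left(-306 + 2385\right) - 43432} = - \sqrt{2079 - 43432} = - \sqrt{-41353} = - i \sqrt{41353}$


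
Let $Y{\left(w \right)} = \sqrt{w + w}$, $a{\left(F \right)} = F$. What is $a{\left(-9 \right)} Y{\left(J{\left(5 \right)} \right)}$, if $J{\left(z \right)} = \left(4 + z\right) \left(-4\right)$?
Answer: $- 54 i \sqrt{2} \approx - 76.368 i$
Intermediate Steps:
$J{\left(z \right)} = -16 - 4 z$
$Y{\left(w \right)} = \sqrt{2} \sqrt{w}$ ($Y{\left(w \right)} = \sqrt{2 w} = \sqrt{2} \sqrt{w}$)
$a{\left(-9 \right)} Y{\left(J{\left(5 \right)} \right)} = - 9 \sqrt{2} \sqrt{-16 - 20} = - 9 \sqrt{2} \sqrt{-36} = - 9 \sqrt{2} \cdot 6 i = - 9 \cdot 6 i \sqrt{2} = - 54 i \sqrt{2}$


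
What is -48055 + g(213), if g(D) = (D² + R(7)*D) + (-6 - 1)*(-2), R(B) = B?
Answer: -1181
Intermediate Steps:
g(D) = 14 + D² + 7*D (g(D) = (D² + 7*D) + (-6 - 1)*(-2) = (D² + 7*D) - 7*(-2) = (D² + 7*D) + 14 = 14 + D² + 7*D)
-48055 + g(213) = -48055 + (14 + 213² + 7*213) = -48055 + (14 + 45369 + 1491) = -48055 + 46874 = -1181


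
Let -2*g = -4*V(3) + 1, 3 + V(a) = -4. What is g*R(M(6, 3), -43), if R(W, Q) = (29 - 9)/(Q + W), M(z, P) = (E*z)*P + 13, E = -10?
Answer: 29/21 ≈ 1.3810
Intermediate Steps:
V(a) = -7 (V(a) = -3 - 4 = -7)
M(z, P) = 13 - 10*P*z (M(z, P) = (-10*z)*P + 13 = -10*P*z + 13 = 13 - 10*P*z)
R(W, Q) = 20/(Q + W)
g = -29/2 (g = -(-4*(-7) + 1)/2 = -(28 + 1)/2 = -1/2*29 = -29/2 ≈ -14.500)
g*R(M(6, 3), -43) = -290/(-43 + (13 - 10*3*6)) = -290/(-43 + (13 - 180)) = -290/(-43 - 167) = -290/(-210) = -290*(-1)/210 = -29/2*(-2/21) = 29/21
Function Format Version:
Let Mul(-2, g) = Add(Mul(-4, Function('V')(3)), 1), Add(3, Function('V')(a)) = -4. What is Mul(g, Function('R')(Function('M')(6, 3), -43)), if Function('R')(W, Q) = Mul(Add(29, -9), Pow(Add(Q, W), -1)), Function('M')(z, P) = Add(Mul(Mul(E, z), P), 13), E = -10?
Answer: Rational(29, 21) ≈ 1.3810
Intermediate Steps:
Function('V')(a) = -7 (Function('V')(a) = Add(-3, -4) = -7)
Function('M')(z, P) = Add(13, Mul(-10, P, z)) (Function('M')(z, P) = Add(Mul(Mul(-10, z), P), 13) = Add(Mul(-10, P, z), 13) = Add(13, Mul(-10, P, z)))
Function('R')(W, Q) = Mul(20, Pow(Add(Q, W), -1))
g = Rational(-29, 2) (g = Mul(Rational(-1, 2), Add(Mul(-4, -7), 1)) = Mul(Rational(-1, 2), Add(28, 1)) = Mul(Rational(-1, 2), 29) = Rational(-29, 2) ≈ -14.500)
Mul(g, Function('R')(Function('M')(6, 3), -43)) = Mul(Rational(-29, 2), Mul(20, Pow(Add(-43, Add(13, Mul(-10, 3, 6))), -1))) = Mul(Rational(-29, 2), Mul(20, Pow(Add(-43, Add(13, -180)), -1))) = Mul(Rational(-29, 2), Mul(20, Pow(Add(-43, -167), -1))) = Mul(Rational(-29, 2), Mul(20, Pow(-210, -1))) = Mul(Rational(-29, 2), Mul(20, Rational(-1, 210))) = Mul(Rational(-29, 2), Rational(-2, 21)) = Rational(29, 21)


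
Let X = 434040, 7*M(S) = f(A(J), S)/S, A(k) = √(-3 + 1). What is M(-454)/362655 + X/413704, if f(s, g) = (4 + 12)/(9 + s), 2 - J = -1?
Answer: 288332048095871/274822877607145 + 8*I*√2/47829479985 ≈ 1.0492 + 2.3654e-10*I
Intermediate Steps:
J = 3 (J = 2 - 1*(-1) = 2 + 1 = 3)
A(k) = I*√2 (A(k) = √(-2) = I*√2)
f(s, g) = 16/(9 + s)
M(S) = 16/(7*S*(9 + I*√2)) (M(S) = ((16/(9 + I*√2))/S)/7 = (16/(S*(9 + I*√2)))/7 = 16/(7*S*(9 + I*√2)))
M(-454)/362655 + X/413704 = ((16/7)/(-454*(9 + I*√2)))/362655 + 434040/413704 = ((16/7)*(-1/454)/(9 + I*√2))*(1/362655) + 434040*(1/413704) = -8/(1589*(9 + I*√2))*(1/362655) + 54255/51713 = -8/(576258795*(9 + I*√2)) + 54255/51713 = 54255/51713 - 8/(576258795*(9 + I*√2))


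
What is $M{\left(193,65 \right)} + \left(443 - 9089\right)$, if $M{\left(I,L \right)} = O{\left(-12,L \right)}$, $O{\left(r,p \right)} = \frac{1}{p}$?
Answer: $- \frac{561989}{65} \approx -8646.0$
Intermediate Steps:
$M{\left(I,L \right)} = \frac{1}{L}$
$M{\left(193,65 \right)} + \left(443 - 9089\right) = \frac{1}{65} + \left(443 - 9089\right) = \frac{1}{65} - 8646 = - \frac{561989}{65}$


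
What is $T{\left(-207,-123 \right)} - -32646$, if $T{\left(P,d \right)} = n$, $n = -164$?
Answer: $32482$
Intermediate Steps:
$T{\left(P,d \right)} = -164$
$T{\left(-207,-123 \right)} - -32646 = -164 - -32646 = -164 + 32646 = 32482$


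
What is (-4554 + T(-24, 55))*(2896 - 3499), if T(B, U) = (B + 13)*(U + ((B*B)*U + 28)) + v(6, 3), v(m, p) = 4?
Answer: 213427629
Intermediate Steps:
T(B, U) = 4 + (13 + B)*(28 + U + U*B²) (T(B, U) = (B + 13)*(U + ((B*B)*U + 28)) + 4 = (13 + B)*(U + (B²*U + 28)) + 4 = (13 + B)*(U + (U*B² + 28)) + 4 = (13 + B)*(U + (28 + U*B²)) + 4 = (13 + B)*(28 + U + U*B²) + 4 = 4 + (13 + B)*(28 + U + U*B²))
(-4554 + T(-24, 55))*(2896 - 3499) = (-4554 + (368 + 13*55 + 28*(-24) - 24*55 + 55*(-24)³ + 13*55*(-24)²))*(2896 - 3499) = (-4554 + (368 + 715 - 672 - 1320 + 55*(-13824) + 13*55*576))*(-603) = (-4554 + (368 + 715 - 672 - 1320 - 760320 + 411840))*(-603) = (-4554 - 349389)*(-603) = -353943*(-603) = 213427629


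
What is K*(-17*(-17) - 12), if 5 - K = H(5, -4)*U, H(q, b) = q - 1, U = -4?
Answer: 5817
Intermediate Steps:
H(q, b) = -1 + q
K = 21 (K = 5 - (-1 + 5)*(-4) = 5 - 4*(-4) = 5 - 1*(-16) = 5 + 16 = 21)
K*(-17*(-17) - 12) = 21*(-17*(-17) - 12) = 21*(289 - 12) = 21*277 = 5817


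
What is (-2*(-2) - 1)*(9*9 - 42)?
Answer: 117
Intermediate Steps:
(-2*(-2) - 1)*(9*9 - 42) = (4 - 1)*(81 - 42) = 3*39 = 117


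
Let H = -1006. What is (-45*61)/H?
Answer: 2745/1006 ≈ 2.7286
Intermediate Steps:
(-45*61)/H = -45*61/(-1006) = -2745*(-1/1006) = 2745/1006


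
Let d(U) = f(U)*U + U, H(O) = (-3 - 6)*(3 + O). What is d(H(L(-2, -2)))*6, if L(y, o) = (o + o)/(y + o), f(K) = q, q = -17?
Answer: 3456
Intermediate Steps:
f(K) = -17
L(y, o) = 2*o/(o + y) (L(y, o) = (2*o)/(o + y) = 2*o/(o + y))
H(O) = -27 - 9*O (H(O) = -9*(3 + O) = -27 - 9*O)
d(U) = -16*U (d(U) = -17*U + U = -16*U)
d(H(L(-2, -2)))*6 = -16*(-27 - 18*(-2)/(-2 - 2))*6 = -16*(-27 - 18*(-2)/(-4))*6 = -16*(-27 - 18*(-2)*(-1)/4)*6 = -16*(-27 - 9*1)*6 = -16*(-27 - 9)*6 = -16*(-36)*6 = 576*6 = 3456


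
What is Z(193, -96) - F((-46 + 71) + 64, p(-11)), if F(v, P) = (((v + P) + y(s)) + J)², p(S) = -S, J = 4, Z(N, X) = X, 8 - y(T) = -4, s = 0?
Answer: -13552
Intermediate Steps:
y(T) = 12 (y(T) = 8 - 1*(-4) = 8 + 4 = 12)
F(v, P) = (16 + P + v)² (F(v, P) = (((v + P) + 12) + 4)² = (((P + v) + 12) + 4)² = ((12 + P + v) + 4)² = (16 + P + v)²)
Z(193, -96) - F((-46 + 71) + 64, p(-11)) = -96 - (16 - 1*(-11) + ((-46 + 71) + 64))² = -96 - (16 + 11 + (25 + 64))² = -96 - (16 + 11 + 89)² = -96 - 1*116² = -96 - 1*13456 = -96 - 13456 = -13552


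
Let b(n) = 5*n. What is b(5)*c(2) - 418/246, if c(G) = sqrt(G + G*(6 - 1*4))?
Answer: -209/123 + 25*sqrt(6) ≈ 59.538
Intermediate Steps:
c(G) = sqrt(3)*sqrt(G) (c(G) = sqrt(G + G*(6 - 4)) = sqrt(G + G*2) = sqrt(G + 2*G) = sqrt(3*G) = sqrt(3)*sqrt(G))
b(5)*c(2) - 418/246 = (5*5)*(sqrt(3)*sqrt(2)) - 418/246 = 25*sqrt(6) - 418/246 = 25*sqrt(6) - 1*209/123 = 25*sqrt(6) - 209/123 = -209/123 + 25*sqrt(6)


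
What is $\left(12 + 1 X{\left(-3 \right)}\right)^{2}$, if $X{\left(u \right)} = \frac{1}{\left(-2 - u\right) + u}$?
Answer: $\frac{529}{4} \approx 132.25$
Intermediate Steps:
$X{\left(u \right)} = - \frac{1}{2}$ ($X{\left(u \right)} = \frac{1}{-2} = - \frac{1}{2}$)
$\left(12 + 1 X{\left(-3 \right)}\right)^{2} = \left(12 + 1 \left(- \frac{1}{2}\right)\right)^{2} = \left(12 - \frac{1}{2}\right)^{2} = \left(\frac{23}{2}\right)^{2} = \frac{529}{4}$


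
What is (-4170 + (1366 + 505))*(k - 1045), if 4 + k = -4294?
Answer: 12283557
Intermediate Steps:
k = -4298 (k = -4 - 4294 = -4298)
(-4170 + (1366 + 505))*(k - 1045) = (-4170 + (1366 + 505))*(-4298 - 1045) = (-4170 + 1871)*(-5343) = -2299*(-5343) = 12283557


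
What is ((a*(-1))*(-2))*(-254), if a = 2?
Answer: -1016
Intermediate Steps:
((a*(-1))*(-2))*(-254) = ((2*(-1))*(-2))*(-254) = -2*(-2)*(-254) = 4*(-254) = -1016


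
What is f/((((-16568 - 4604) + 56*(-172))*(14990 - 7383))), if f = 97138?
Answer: -2857/6891942 ≈ -0.00041454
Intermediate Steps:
f/((((-16568 - 4604) + 56*(-172))*(14990 - 7383))) = 97138/((((-16568 - 4604) + 56*(-172))*(14990 - 7383))) = 97138/(((-21172 - 9632)*7607)) = 97138/((-30804*7607)) = 97138/(-234326028) = 97138*(-1/234326028) = -2857/6891942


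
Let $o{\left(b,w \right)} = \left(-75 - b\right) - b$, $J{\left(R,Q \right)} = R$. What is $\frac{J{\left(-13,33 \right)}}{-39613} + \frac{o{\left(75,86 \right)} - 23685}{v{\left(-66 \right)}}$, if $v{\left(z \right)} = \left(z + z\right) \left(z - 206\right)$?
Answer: $- \frac{157780013}{237044192} \approx -0.66561$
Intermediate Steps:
$v{\left(z \right)} = 2 z \left(-206 + z\right)$
$o{\left(b,w \right)} = -75 - 2 b$
$\frac{J{\left(-13,33 \right)}}{-39613} + \frac{o{\left(75,86 \right)} - 23685}{v{\left(-66 \right)}} = - \frac{13}{-39613} + \frac{\left(-75 - 150\right) - 23685}{2 \left(-66\right) \left(-206 - 66\right)} = \left(-13\right) \left(- \frac{1}{39613}\right) + \frac{\left(-75 - 150\right) - 23685}{2 \left(-66\right) \left(-272\right)} = \frac{13}{39613} + \frac{-225 - 23685}{35904} = \frac{13}{39613} - \frac{3985}{5984} = - \frac{157780013}{237044192}$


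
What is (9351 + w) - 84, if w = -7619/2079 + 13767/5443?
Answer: 104852495575/11315997 ≈ 9265.9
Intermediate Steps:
w = -12848624/11315997 (w = -7619*1/2079 + 13767*(1/5443) = -7619/2079 + 13767/5443 = -12848624/11315997 ≈ -1.1354)
(9351 + w) - 84 = (9351 - 12848624/11315997) - 84 = 105803039323/11315997 - 84 = 104852495575/11315997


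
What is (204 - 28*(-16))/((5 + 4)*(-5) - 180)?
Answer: -652/225 ≈ -2.8978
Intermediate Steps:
(204 - 28*(-16))/((5 + 4)*(-5) - 180) = (204 + 448)/(9*(-5) - 180) = 652/(-45 - 180) = 652/(-225) = 652*(-1/225) = -652/225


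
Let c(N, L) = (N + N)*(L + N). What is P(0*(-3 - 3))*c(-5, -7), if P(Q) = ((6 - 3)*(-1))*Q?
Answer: 0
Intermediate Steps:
c(N, L) = 2*N*(L + N) (c(N, L) = (2*N)*(L + N) = 2*N*(L + N))
P(Q) = -3*Q (P(Q) = (3*(-1))*Q = -3*Q)
P(0*(-3 - 3))*c(-5, -7) = (-0*(-3 - 3))*(2*(-5)*(-7 - 5)) = (-0*(-6))*(2*(-5)*(-12)) = -3*0*120 = 0*120 = 0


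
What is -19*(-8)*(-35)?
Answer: -5320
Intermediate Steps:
-19*(-8)*(-35) = 152*(-35) = -5320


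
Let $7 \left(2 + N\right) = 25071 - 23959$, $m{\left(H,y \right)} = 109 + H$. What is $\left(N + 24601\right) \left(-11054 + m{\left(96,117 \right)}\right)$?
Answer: $- \frac{1880185945}{7} \approx -2.686 \cdot 10^{8}$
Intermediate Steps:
$N = \frac{1098}{7}$ ($N = -2 + \frac{25071 - 23959}{7} = -2 + \frac{1}{7} \cdot 1112 = -2 + \frac{1112}{7} = \frac{1098}{7} \approx 156.86$)
$\left(N + 24601\right) \left(-11054 + m{\left(96,117 \right)}\right) = \left(\frac{1098}{7} + 24601\right) \left(-11054 + \left(109 + 96\right)\right) = \frac{173305 \left(-11054 + 205\right)}{7} = \frac{173305}{7} \left(-10849\right) = - \frac{1880185945}{7}$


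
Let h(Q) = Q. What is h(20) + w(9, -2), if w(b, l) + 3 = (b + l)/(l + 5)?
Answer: 58/3 ≈ 19.333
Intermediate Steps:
w(b, l) = -3 + (b + l)/(5 + l) (w(b, l) = -3 + (b + l)/(l + 5) = -3 + (b + l)/(5 + l))
h(20) + w(9, -2) = 20 + (-15 + 9 - 2*(-2))/(5 - 2) = 20 + (-15 + 9 + 4)/3 = 20 + (⅓)*(-2) = 20 - ⅔ = 58/3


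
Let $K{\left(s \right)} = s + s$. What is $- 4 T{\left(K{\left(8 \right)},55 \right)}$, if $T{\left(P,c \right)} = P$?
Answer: $-64$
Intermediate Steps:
$K{\left(s \right)} = 2 s$
$- 4 T{\left(K{\left(8 \right)},55 \right)} = - 4 \cdot 2 \cdot 8 = \left(-4\right) 16 = -64$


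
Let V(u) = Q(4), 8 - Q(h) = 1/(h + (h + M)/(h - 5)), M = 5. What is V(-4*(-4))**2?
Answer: 1681/25 ≈ 67.240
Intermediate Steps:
Q(h) = 8 - 1/(h + (5 + h)/(-5 + h)) (Q(h) = 8 - 1/(h + (h + 5)/(h - 5)) = 8 - 1/(h + (5 + h)/(-5 + h)))
V(u) = 41/5 (V(u) = (45 - 33*4 + 8*4**2)/(5 + 4**2 - 4*4) = (45 - 132 + 8*16)/(5 + 16 - 16) = (45 - 132 + 128)/5 = (1/5)*41 = 41/5)
V(-4*(-4))**2 = (41/5)**2 = 1681/25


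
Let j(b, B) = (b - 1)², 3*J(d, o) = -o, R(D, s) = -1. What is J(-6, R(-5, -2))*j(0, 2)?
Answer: ⅓ ≈ 0.33333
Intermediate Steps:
J(d, o) = -o/3 (J(d, o) = (-o)/3 = -o/3)
j(b, B) = (-1 + b)²
J(-6, R(-5, -2))*j(0, 2) = (-⅓*(-1))*(-1 + 0)² = (⅓)*(-1)² = (⅓)*1 = ⅓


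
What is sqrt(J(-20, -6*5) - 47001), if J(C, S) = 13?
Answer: 2*I*sqrt(11747) ≈ 216.77*I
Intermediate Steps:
sqrt(J(-20, -6*5) - 47001) = sqrt(13 - 47001) = sqrt(-46988) = 2*I*sqrt(11747)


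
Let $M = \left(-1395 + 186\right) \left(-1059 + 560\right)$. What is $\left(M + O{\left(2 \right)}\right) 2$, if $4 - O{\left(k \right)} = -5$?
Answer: $1206600$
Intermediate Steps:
$M = 603291$ ($M = \left(-1209\right) \left(-499\right) = 603291$)
$O{\left(k \right)} = 9$ ($O{\left(k \right)} = 4 - -5 = 4 + 5 = 9$)
$\left(M + O{\left(2 \right)}\right) 2 = \left(603291 + 9\right) 2 = 603300 \cdot 2 = 1206600$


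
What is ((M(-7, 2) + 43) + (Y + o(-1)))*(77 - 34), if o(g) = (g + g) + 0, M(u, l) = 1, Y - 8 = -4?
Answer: 1978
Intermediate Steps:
Y = 4 (Y = 8 - 4 = 4)
o(g) = 2*g (o(g) = 2*g + 0 = 2*g)
((M(-7, 2) + 43) + (Y + o(-1)))*(77 - 34) = ((1 + 43) + (4 + 2*(-1)))*(77 - 34) = (44 + (4 - 2))*43 = (44 + 2)*43 = 46*43 = 1978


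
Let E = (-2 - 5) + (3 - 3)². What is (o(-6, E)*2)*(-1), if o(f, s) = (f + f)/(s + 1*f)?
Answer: -24/13 ≈ -1.8462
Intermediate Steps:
E = -7 (E = -7 + 0² = -7 + 0 = -7)
o(f, s) = 2*f/(f + s) (o(f, s) = (2*f)/(s + f) = (2*f)/(f + s) = 2*f/(f + s))
(o(-6, E)*2)*(-1) = ((2*(-6)/(-6 - 7))*2)*(-1) = ((2*(-6)/(-13))*2)*(-1) = ((2*(-6)*(-1/13))*2)*(-1) = ((12/13)*2)*(-1) = (24/13)*(-1) = -24/13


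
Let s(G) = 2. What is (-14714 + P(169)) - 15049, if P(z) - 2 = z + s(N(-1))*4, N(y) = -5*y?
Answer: -29584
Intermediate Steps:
P(z) = 10 + z (P(z) = 2 + (z + 2*4) = 2 + (z + 8) = 2 + (8 + z) = 10 + z)
(-14714 + P(169)) - 15049 = (-14714 + (10 + 169)) - 15049 = (-14714 + 179) - 15049 = -14535 - 15049 = -29584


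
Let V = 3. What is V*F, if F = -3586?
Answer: -10758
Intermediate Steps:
V*F = 3*(-3586) = -10758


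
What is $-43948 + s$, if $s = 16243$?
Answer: $-27705$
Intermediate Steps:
$-43948 + s = -43948 + 16243 = -27705$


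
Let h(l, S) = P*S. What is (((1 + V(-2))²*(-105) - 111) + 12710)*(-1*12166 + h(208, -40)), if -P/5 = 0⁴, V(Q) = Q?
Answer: -152002004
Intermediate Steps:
P = 0 (P = -5*0⁴ = -5*0 = 0)
h(l, S) = 0 (h(l, S) = 0*S = 0)
(((1 + V(-2))²*(-105) - 111) + 12710)*(-1*12166 + h(208, -40)) = (((1 - 2)²*(-105) - 111) + 12710)*(-1*12166 + 0) = (((-1)²*(-105) - 111) + 12710)*(-12166 + 0) = ((1*(-105) - 111) + 12710)*(-12166) = ((-105 - 111) + 12710)*(-12166) = (-216 + 12710)*(-12166) = 12494*(-12166) = -152002004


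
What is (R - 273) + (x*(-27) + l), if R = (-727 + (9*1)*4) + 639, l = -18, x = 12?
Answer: -667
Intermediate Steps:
R = -52 (R = (-727 + 9*4) + 639 = (-727 + 36) + 639 = -691 + 639 = -52)
(R - 273) + (x*(-27) + l) = (-52 - 273) + (12*(-27) - 18) = -325 + (-324 - 18) = -325 - 342 = -667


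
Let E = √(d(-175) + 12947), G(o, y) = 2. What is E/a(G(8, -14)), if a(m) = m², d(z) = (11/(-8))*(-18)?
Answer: √51887/8 ≈ 28.473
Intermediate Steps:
d(z) = 99/4 (d(z) = (11*(-⅛))*(-18) = -11/8*(-18) = 99/4)
E = √51887/2 (E = √(99/4 + 12947) = √(51887/4) = √51887/2 ≈ 113.89)
E/a(G(8, -14)) = (√51887/2)/(2²) = (√51887/2)/4 = (√51887/2)*(¼) = √51887/8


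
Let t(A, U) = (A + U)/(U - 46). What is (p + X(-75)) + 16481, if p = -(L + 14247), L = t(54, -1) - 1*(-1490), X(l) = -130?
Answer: 28911/47 ≈ 615.13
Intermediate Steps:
t(A, U) = (A + U)/(-46 + U)
L = 69977/47 (L = (54 - 1)/(-46 - 1) - 1*(-1490) = 53/(-47) + 1490 = -1/47*53 + 1490 = -53/47 + 1490 = 69977/47 ≈ 1488.9)
p = -739586/47 (p = -(69977/47 + 14247) = -1*739586/47 = -739586/47 ≈ -15736.)
(p + X(-75)) + 16481 = (-739586/47 - 130) + 16481 = -745696/47 + 16481 = 28911/47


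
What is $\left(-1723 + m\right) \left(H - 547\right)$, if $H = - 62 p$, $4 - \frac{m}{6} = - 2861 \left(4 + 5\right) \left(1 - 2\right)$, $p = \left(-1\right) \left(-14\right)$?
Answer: $221013095$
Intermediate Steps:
$p = 14$
$m = -154470$ ($m = 24 - 6 \left(- 2861 \left(4 + 5\right) \left(1 - 2\right)\right) = 24 - 6 \left(- 2861 \cdot 9 \left(-1\right)\right) = 24 - 6 \left(\left(-2861\right) \left(-9\right)\right) = 24 - 154494 = -154470$)
$H = -868$ ($H = \left(-62\right) 14 = -868$)
$\left(-1723 + m\right) \left(H - 547\right) = \left(-1723 - 154470\right) \left(-868 - 547\right) = \left(-156193\right) \left(-1415\right) = 221013095$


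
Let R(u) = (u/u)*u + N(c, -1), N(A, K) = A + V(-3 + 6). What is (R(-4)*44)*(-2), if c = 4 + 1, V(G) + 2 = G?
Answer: -176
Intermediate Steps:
V(G) = -2 + G
c = 5
N(A, K) = 1 + A (N(A, K) = A + (-2 + (-3 + 6)) = A + (-2 + 3) = A + 1 = 1 + A)
R(u) = 6 + u (R(u) = (u/u)*u + (1 + 5) = 1*u + 6 = u + 6 = 6 + u)
(R(-4)*44)*(-2) = ((6 - 4)*44)*(-2) = (2*44)*(-2) = 88*(-2) = -176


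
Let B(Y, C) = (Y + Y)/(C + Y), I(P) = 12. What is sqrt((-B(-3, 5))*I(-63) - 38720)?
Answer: 2*I*sqrt(9671) ≈ 196.68*I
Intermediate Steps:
B(Y, C) = 2*Y/(C + Y) (B(Y, C) = (2*Y)/(C + Y) = 2*Y/(C + Y))
sqrt((-B(-3, 5))*I(-63) - 38720) = sqrt(-2*(-3)/(5 - 3)*12 - 38720) = sqrt(-2*(-3)/2*12 - 38720) = sqrt(-1*(-3)*12 - 38720) = sqrt(3*12 - 38720) = sqrt(36 - 38720) = sqrt(-38684) = 2*I*sqrt(9671)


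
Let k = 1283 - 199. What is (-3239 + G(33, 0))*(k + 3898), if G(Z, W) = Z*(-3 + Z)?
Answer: -11204518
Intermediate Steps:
k = 1084
(-3239 + G(33, 0))*(k + 3898) = (-3239 + 33*(-3 + 33))*(1084 + 3898) = (-3239 + 33*30)*4982 = (-3239 + 990)*4982 = -2249*4982 = -11204518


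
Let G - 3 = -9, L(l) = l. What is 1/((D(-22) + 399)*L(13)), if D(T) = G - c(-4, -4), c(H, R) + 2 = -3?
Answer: 1/5174 ≈ 0.00019327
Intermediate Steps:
c(H, R) = -5 (c(H, R) = -2 - 3 = -5)
G = -6 (G = 3 - 9 = -6)
D(T) = -1 (D(T) = -6 - 1*(-5) = -6 + 5 = -1)
1/((D(-22) + 399)*L(13)) = 1/((-1 + 399)*13) = 1/(398*13) = 1/5174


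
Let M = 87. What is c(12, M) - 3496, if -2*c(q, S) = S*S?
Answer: -14561/2 ≈ -7280.5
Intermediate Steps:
c(q, S) = -S²/2 (c(q, S) = -S*S/2 = -S²/2)
c(12, M) - 3496 = -½*87² - 3496 = -½*7569 - 3496 = -7569/2 - 3496 = -14561/2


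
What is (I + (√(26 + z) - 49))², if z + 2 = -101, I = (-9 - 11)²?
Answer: (351 + I*√77)² ≈ 1.2312e+5 + 6160.0*I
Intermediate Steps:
I = 400 (I = (-20)² = 400)
z = -103 (z = -2 - 101 = -103)
(I + (√(26 + z) - 49))² = (400 + (√(26 - 103) - 49))² = (400 + (√(-77) - 49))² = (400 + (I*√77 - 49))² = (400 + (-49 + I*√77))² = (351 + I*√77)²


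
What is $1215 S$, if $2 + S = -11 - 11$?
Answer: $-29160$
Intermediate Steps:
$S = -24$ ($S = -2 - 22 = -24$)
$1215 S = 1215 \left(-24\right) = -29160$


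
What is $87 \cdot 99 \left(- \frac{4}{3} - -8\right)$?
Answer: $57420$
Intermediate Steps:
$87 \cdot 99 \left(- \frac{4}{3} - -8\right) = 8613 \left(\left(-4\right) \frac{1}{3} + 8\right) = 8613 \left(- \frac{4}{3} + 8\right) = 8613 \cdot \frac{20}{3} = 57420$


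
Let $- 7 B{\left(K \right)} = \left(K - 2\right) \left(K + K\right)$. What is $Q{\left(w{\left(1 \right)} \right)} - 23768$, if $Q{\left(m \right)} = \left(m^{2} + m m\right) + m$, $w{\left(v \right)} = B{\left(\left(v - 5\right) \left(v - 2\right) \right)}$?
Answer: $- \frac{1164232}{49} \approx -23760.0$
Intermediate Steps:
$B{\left(K \right)} = - \frac{2 K \left(-2 + K\right)}{7}$ ($B{\left(K \right)} = - \frac{\left(K - 2\right) \left(K + K\right)}{7} = - \frac{\left(-2 + K\right) 2 K}{7} = - \frac{2 K \left(-2 + K\right)}{7}$)
$w{\left(v \right)} = \frac{2 \left(-5 + v\right) \left(-2 + v\right) \left(2 - \left(-5 + v\right) \left(-2 + v\right)\right)}{7}$ ($w{\left(v \right)} = \frac{2 \left(v - 5\right) \left(v - 2\right) \left(2 - \left(v - 5\right) \left(v - 2\right)\right)}{7} = \frac{2 \left(-5 + v\right) \left(-2 + v\right) \left(2 - \left(-5 + v\right) \left(-2 + v\right)\right)}{7}$)
$Q{\left(m \right)} = m + 2 m^{2}$ ($Q{\left(m \right)} = \left(m^{2} + m^{2}\right) + m = 2 m^{2} + m = m + 2 m^{2}$)
$Q{\left(w{\left(1 \right)} \right)} - 23768 = - \frac{2 \left(8 + 1^{2} - 7\right) \left(10 + 1^{2} - 7\right)}{7} \left(1 + 2 \left(- \frac{2 \left(8 + 1^{2} - 7\right) \left(10 + 1^{2} - 7\right)}{7}\right)\right) - 23768 = - \frac{2 \left(8 + 1 - 7\right) \left(10 + 1 - 7\right)}{7} \left(1 + 2 \left(- \frac{2 \left(8 + 1 - 7\right) \left(10 + 1 - 7\right)}{7}\right)\right) - 23768 = \left(- \frac{2}{7}\right) 2 \cdot 4 \left(1 + 2 \left(\left(- \frac{2}{7}\right) 2 \cdot 4\right)\right) - 23768 = - \frac{16 \left(1 + 2 \left(- \frac{16}{7}\right)\right)}{7} - 23768 = - \frac{16 \left(1 - \frac{32}{7}\right)}{7} - 23768 = \left(- \frac{16}{7}\right) \left(- \frac{25}{7}\right) - 23768 = \frac{400}{49} - 23768 = - \frac{1164232}{49}$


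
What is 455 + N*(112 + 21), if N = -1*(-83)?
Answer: 11494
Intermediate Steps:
N = 83
455 + N*(112 + 21) = 455 + 83*(112 + 21) = 455 + 83*133 = 455 + 11039 = 11494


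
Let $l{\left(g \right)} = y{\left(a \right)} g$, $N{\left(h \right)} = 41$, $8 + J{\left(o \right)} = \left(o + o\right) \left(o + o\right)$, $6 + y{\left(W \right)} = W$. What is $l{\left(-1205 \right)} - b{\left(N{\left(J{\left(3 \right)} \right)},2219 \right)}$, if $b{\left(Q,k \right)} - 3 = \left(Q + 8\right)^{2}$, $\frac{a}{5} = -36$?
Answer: $221726$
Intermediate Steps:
$a = -180$ ($a = 5 \left(-36\right) = -180$)
$y{\left(W \right)} = -6 + W$
$J{\left(o \right)} = -8 + 4 o^{2}$ ($J{\left(o \right)} = -8 + \left(o + o\right) \left(o + o\right) = -8 + 2 o 2 o = -8 + 4 o^{2}$)
$b{\left(Q,k \right)} = 3 + \left(8 + Q\right)^{2}$ ($b{\left(Q,k \right)} = 3 + \left(Q + 8\right)^{2} = 3 + \left(8 + Q\right)^{2}$)
$l{\left(g \right)} = - 186 g$ ($l{\left(g \right)} = \left(-6 - 180\right) g = - 186 g$)
$l{\left(-1205 \right)} - b{\left(N{\left(J{\left(3 \right)} \right)},2219 \right)} = \left(-186\right) \left(-1205\right) - \left(3 + \left(8 + 41\right)^{2}\right) = 224130 - \left(3 + 49^{2}\right) = 224130 - \left(3 + 2401\right) = 224130 - 2404 = 221726$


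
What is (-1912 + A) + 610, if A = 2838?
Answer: 1536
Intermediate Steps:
(-1912 + A) + 610 = (-1912 + 2838) + 610 = 926 + 610 = 1536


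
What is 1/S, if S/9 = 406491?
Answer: 1/3658419 ≈ 2.7334e-7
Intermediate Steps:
S = 3658419 (S = 9*406491 = 3658419)
1/S = 1/3658419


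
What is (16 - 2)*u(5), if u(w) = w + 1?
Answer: 84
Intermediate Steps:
u(w) = 1 + w
(16 - 2)*u(5) = (16 - 2)*(1 + 5) = 14*6 = 84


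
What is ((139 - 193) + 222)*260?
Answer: 43680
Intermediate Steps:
((139 - 193) + 222)*260 = (-54 + 222)*260 = 168*260 = 43680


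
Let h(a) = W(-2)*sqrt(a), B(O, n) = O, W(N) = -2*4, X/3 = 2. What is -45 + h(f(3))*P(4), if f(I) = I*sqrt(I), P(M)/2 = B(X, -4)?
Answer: -45 - 96*3**(3/4) ≈ -263.83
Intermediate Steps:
X = 6 (X = 3*2 = 6)
W(N) = -8
P(M) = 12 (P(M) = 2*6 = 12)
f(I) = I**(3/2)
h(a) = -8*sqrt(a)
-45 + h(f(3))*P(4) = -45 - 8*3**(3/4)*12 = -45 - 96*3**(3/4)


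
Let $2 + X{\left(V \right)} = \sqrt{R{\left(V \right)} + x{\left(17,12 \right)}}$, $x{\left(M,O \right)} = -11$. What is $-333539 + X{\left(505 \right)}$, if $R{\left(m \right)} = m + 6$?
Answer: $-333541 + 10 \sqrt{5} \approx -3.3352 \cdot 10^{5}$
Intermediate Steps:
$R{\left(m \right)} = 6 + m$
$X{\left(V \right)} = -2 + \sqrt{-5 + V}$ ($X{\left(V \right)} = -2 + \sqrt{\left(6 + V\right) - 11} = -2 + \sqrt{-5 + V}$)
$-333539 + X{\left(505 \right)} = -333539 - \left(2 - \sqrt{-5 + 505}\right) = -333539 - \left(2 - \sqrt{500}\right) = -333539 - \left(2 - 10 \sqrt{5}\right) = -333541 + 10 \sqrt{5}$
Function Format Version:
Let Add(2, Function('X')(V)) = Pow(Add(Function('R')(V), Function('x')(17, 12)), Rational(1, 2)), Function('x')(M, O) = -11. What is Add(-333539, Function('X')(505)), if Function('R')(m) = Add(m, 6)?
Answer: Add(-333541, Mul(10, Pow(5, Rational(1, 2)))) ≈ -3.3352e+5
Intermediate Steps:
Function('R')(m) = Add(6, m)
Function('X')(V) = Add(-2, Pow(Add(-5, V), Rational(1, 2))) (Function('X')(V) = Add(-2, Pow(Add(Add(6, V), -11), Rational(1, 2))) = Add(-2, Pow(Add(-5, V), Rational(1, 2))))
Add(-333539, Function('X')(505)) = Add(-333539, Add(-2, Pow(Add(-5, 505), Rational(1, 2)))) = Add(-333539, Add(-2, Pow(500, Rational(1, 2)))) = Add(-333539, Add(-2, Mul(10, Pow(5, Rational(1, 2))))) = Add(-333541, Mul(10, Pow(5, Rational(1, 2))))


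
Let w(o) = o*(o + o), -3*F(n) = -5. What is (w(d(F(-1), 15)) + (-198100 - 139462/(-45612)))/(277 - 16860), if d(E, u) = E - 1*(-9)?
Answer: 1504203079/126063966 ≈ 11.932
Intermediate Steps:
F(n) = 5/3 (F(n) = -⅓*(-5) = 5/3)
d(E, u) = 9 + E (d(E, u) = E + 9 = 9 + E)
w(o) = 2*o² (w(o) = o*(2*o) = 2*o²)
(w(d(F(-1), 15)) + (-198100 - 139462/(-45612)))/(277 - 16860) = (2*(9 + 5/3)² + (-198100 - 139462/(-45612)))/(277 - 16860) = (2*(32/3)² + (-198100 - 139462*(-1)/45612))/(-16583) = (2*(1024/9) + (-198100 - 1*(-69731/22806)))*(-1/16583) = (2048/9 + (-198100 + 69731/22806))*(-1/16583) = (2048/9 - 4517798869/22806)*(-1/16583) = -1504203079/7602*(-1/16583) = 1504203079/126063966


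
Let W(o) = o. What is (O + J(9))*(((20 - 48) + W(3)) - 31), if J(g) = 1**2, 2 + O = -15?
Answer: 896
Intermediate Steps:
O = -17 (O = -2 - 15 = -17)
J(g) = 1
(O + J(9))*(((20 - 48) + W(3)) - 31) = (-17 + 1)*(((20 - 48) + 3) - 31) = -16*((-28 + 3) - 31) = -16*(-25 - 31) = -16*(-56) = 896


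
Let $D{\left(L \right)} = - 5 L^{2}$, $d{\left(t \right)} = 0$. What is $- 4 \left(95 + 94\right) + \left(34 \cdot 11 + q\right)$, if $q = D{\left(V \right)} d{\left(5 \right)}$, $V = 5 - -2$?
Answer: $-382$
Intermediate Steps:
$V = 7$ ($V = 5 + 2 = 7$)
$q = 0$ ($q = - 5 \cdot 7^{2} \cdot 0 = \left(-5\right) 49 \cdot 0 = \left(-245\right) 0 = 0$)
$- 4 \left(95 + 94\right) + \left(34 \cdot 11 + q\right) = - 4 \left(95 + 94\right) + \left(34 \cdot 11 + 0\right) = \left(-4\right) 189 + \left(374 + 0\right) = -756 + 374 = -382$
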